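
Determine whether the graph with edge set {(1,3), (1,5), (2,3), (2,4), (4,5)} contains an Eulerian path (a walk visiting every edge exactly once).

Step 1: Find the degree of each vertex:
  deg(1) = 2
  deg(2) = 2
  deg(3) = 2
  deg(4) = 2
  deg(5) = 2

Step 2: Count vertices with odd degree:
  All vertices have even degree (0 odd-degree vertices)

Step 3: Apply Euler's theorem:
  - Eulerian circuit exists iff graph is connected and all vertices have even degree
  - Eulerian path exists iff graph is connected and has 0 or 2 odd-degree vertices

Graph is connected with 0 odd-degree vertices.
Both Eulerian circuit and Eulerian path exist.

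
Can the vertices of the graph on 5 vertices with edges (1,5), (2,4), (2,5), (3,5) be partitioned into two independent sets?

Step 1: Attempt 2-coloring using BFS:
  Start at vertex 1, assign color 0
  Color vertex 5 with color 1 (neighbor of 1)
  Color vertex 2 with color 0 (neighbor of 5)
  Color vertex 3 with color 0 (neighbor of 5)
  Color vertex 4 with color 1 (neighbor of 2)

Step 2: 2-coloring succeeded. No conflicts found.
  Set A (color 0): {1, 2, 3}
  Set B (color 1): {4, 5}

The graph is bipartite with partition {1, 2, 3}, {4, 5}.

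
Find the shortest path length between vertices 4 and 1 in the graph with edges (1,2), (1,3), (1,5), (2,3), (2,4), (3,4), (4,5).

Step 1: Build adjacency list:
  1: 2, 3, 5
  2: 1, 3, 4
  3: 1, 2, 4
  4: 2, 3, 5
  5: 1, 4

Step 2: BFS from vertex 4 to find shortest path to 1:
  vertex 2 reached at distance 1
  vertex 3 reached at distance 1
  vertex 5 reached at distance 1
  vertex 1 reached at distance 2

Step 3: Shortest path: 4 -> 3 -> 1
Path length: 2 edges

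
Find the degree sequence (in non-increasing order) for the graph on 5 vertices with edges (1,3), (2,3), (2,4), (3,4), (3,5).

Step 1: Count edges incident to each vertex:
  deg(1) = 1 (neighbors: 3)
  deg(2) = 2 (neighbors: 3, 4)
  deg(3) = 4 (neighbors: 1, 2, 4, 5)
  deg(4) = 2 (neighbors: 2, 3)
  deg(5) = 1 (neighbors: 3)

Step 2: Sort degrees in non-increasing order:
  Degrees: [1, 2, 4, 2, 1] -> sorted: [4, 2, 2, 1, 1]

Degree sequence: [4, 2, 2, 1, 1]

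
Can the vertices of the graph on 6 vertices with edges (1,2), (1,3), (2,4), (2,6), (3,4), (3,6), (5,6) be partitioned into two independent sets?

Step 1: Attempt 2-coloring using BFS:
  Start at vertex 1, assign color 0
  Color vertex 2 with color 1 (neighbor of 1)
  Color vertex 3 with color 1 (neighbor of 1)
  Color vertex 4 with color 0 (neighbor of 2)
  Color vertex 6 with color 0 (neighbor of 2)
  Color vertex 5 with color 1 (neighbor of 6)

Step 2: 2-coloring succeeded. No conflicts found.
  Set A (color 0): {1, 4, 6}
  Set B (color 1): {2, 3, 5}

The graph is bipartite with partition {1, 4, 6}, {2, 3, 5}.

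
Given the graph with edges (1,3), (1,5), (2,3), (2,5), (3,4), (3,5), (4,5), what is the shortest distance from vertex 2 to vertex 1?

Step 1: Build adjacency list:
  1: 3, 5
  2: 3, 5
  3: 1, 2, 4, 5
  4: 3, 5
  5: 1, 2, 3, 4

Step 2: BFS from vertex 2 to find shortest path to 1:
  vertex 3 reached at distance 1
  vertex 5 reached at distance 1
  vertex 1 reached at distance 2

Step 3: Shortest path: 2 -> 3 -> 1
Path length: 2 edges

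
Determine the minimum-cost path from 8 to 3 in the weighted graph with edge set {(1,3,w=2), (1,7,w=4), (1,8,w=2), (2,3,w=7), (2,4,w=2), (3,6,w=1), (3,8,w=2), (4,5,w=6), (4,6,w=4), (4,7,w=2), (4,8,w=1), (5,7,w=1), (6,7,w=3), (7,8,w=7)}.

Step 1: Build adjacency list with weights:
  1: 3(w=2), 7(w=4), 8(w=2)
  2: 3(w=7), 4(w=2)
  3: 1(w=2), 2(w=7), 6(w=1), 8(w=2)
  4: 2(w=2), 5(w=6), 6(w=4), 7(w=2), 8(w=1)
  5: 4(w=6), 7(w=1)
  6: 3(w=1), 4(w=4), 7(w=3)
  7: 1(w=4), 4(w=2), 5(w=1), 6(w=3), 8(w=7)
  8: 1(w=2), 3(w=2), 4(w=1), 7(w=7)

Step 2: Apply Dijkstra's algorithm from vertex 8:
  Visit vertex 8 (distance=0)
    Update dist[1] = 2
    Update dist[3] = 2
    Update dist[4] = 1
    Update dist[7] = 7
  Visit vertex 4 (distance=1)
    Update dist[2] = 3
    Update dist[5] = 7
    Update dist[6] = 5
    Update dist[7] = 3
  Visit vertex 1 (distance=2)
  Visit vertex 3 (distance=2)
    Update dist[6] = 3

Step 3: Shortest path: 8 -> 3
Total weight: 2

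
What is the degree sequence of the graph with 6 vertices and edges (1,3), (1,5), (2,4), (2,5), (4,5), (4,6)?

Step 1: Count edges incident to each vertex:
  deg(1) = 2 (neighbors: 3, 5)
  deg(2) = 2 (neighbors: 4, 5)
  deg(3) = 1 (neighbors: 1)
  deg(4) = 3 (neighbors: 2, 5, 6)
  deg(5) = 3 (neighbors: 1, 2, 4)
  deg(6) = 1 (neighbors: 4)

Step 2: Sort degrees in non-increasing order:
  Degrees: [2, 2, 1, 3, 3, 1] -> sorted: [3, 3, 2, 2, 1, 1]

Degree sequence: [3, 3, 2, 2, 1, 1]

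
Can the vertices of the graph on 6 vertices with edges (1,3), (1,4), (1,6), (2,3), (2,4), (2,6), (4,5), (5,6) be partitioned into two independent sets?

Step 1: Attempt 2-coloring using BFS:
  Start at vertex 1, assign color 0
  Color vertex 3 with color 1 (neighbor of 1)
  Color vertex 4 with color 1 (neighbor of 1)
  Color vertex 6 with color 1 (neighbor of 1)
  Color vertex 2 with color 0 (neighbor of 3)
  Color vertex 5 with color 0 (neighbor of 4)

Step 2: 2-coloring succeeded. No conflicts found.
  Set A (color 0): {1, 2, 5}
  Set B (color 1): {3, 4, 6}

The graph is bipartite with partition {1, 2, 5}, {3, 4, 6}.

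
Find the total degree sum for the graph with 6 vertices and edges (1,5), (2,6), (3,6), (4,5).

Step 1: Count edges incident to each vertex:
  deg(1) = 1 (neighbors: 5)
  deg(2) = 1 (neighbors: 6)
  deg(3) = 1 (neighbors: 6)
  deg(4) = 1 (neighbors: 5)
  deg(5) = 2 (neighbors: 1, 4)
  deg(6) = 2 (neighbors: 2, 3)

Step 2: Sum all degrees:
  1 + 1 + 1 + 1 + 2 + 2 = 8

Verification: sum of degrees = 2 * |E| = 2 * 4 = 8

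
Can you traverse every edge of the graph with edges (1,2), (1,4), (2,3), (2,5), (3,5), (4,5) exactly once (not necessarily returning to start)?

Step 1: Find the degree of each vertex:
  deg(1) = 2
  deg(2) = 3
  deg(3) = 2
  deg(4) = 2
  deg(5) = 3

Step 2: Count vertices with odd degree:
  Odd-degree vertices: 2, 5 (2 total)

Step 3: Apply Euler's theorem:
  - Eulerian circuit exists iff graph is connected and all vertices have even degree
  - Eulerian path exists iff graph is connected and has 0 or 2 odd-degree vertices

Graph is connected with exactly 2 odd-degree vertices (2, 5).
Eulerian path exists (starting and ending at the odd-degree vertices), but no Eulerian circuit.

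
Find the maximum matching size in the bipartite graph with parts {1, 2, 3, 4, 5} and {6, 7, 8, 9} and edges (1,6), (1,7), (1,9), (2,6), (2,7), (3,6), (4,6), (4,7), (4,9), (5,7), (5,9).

Step 1: List the neighbors of each left vertex:
  1: 6, 7, 9
  2: 6, 7
  3: 6
  4: 6, 7, 9
  5: 7, 9

Step 2: Greedily match left vertices, then look for augmenting paths:
  Match 1 -- 6
  Match 2 -- 7
  Match 4 -- 9
  No augmenting path remains.

Step 3: Verify this is maximum:
  Matching has size 3. The vertex set {6, 7, 9} covers every edge and has size 3; any matching has at most one edge per cover vertex, so 3 is maximum (König's theorem).

Maximum matching: {(1,6), (2,7), (4,9)}
Size: 3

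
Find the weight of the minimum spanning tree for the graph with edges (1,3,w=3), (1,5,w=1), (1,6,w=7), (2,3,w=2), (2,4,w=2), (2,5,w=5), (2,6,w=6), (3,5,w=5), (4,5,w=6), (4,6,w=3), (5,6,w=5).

Apply Kruskal's algorithm (sort edges by weight, add if no cycle):

Sorted edges by weight:
  (1,5) w=1
  (2,4) w=2
  (2,3) w=2
  (1,3) w=3
  (4,6) w=3
  (2,5) w=5
  (3,5) w=5
  (5,6) w=5
  (2,6) w=6
  (4,5) w=6
  (1,6) w=7

Add edge (1,5) w=1 -- no cycle. Running total: 1
Add edge (2,4) w=2 -- no cycle. Running total: 3
Add edge (2,3) w=2 -- no cycle. Running total: 5
Add edge (1,3) w=3 -- no cycle. Running total: 8
Add edge (4,6) w=3 -- no cycle. Running total: 11

MST edges: (1,5,w=1), (2,4,w=2), (2,3,w=2), (1,3,w=3), (4,6,w=3)
Total MST weight: 1 + 2 + 2 + 3 + 3 = 11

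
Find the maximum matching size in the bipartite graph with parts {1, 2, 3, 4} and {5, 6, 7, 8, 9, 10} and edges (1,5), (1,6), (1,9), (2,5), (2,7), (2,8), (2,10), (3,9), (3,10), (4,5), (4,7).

Step 1: List the neighbors of each left vertex:
  1: 5, 6, 9
  2: 5, 7, 8, 10
  3: 9, 10
  4: 5, 7

Step 2: Greedily match left vertices, then look for augmenting paths:
  Match 1 -- 6
  Match 2 -- 7
  Match 3 -- 9
  Match 4 -- 5
  No augmenting path remains.

Step 3: Verify this is maximum:
  Matching size 4 = min(|L|, |R|) = min(4, 6), which is an upper bound, so this matching is maximum.

Maximum matching: {(1,6), (2,7), (3,9), (4,5)}
Size: 4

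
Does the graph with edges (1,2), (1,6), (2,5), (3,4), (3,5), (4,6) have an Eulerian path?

Step 1: Find the degree of each vertex:
  deg(1) = 2
  deg(2) = 2
  deg(3) = 2
  deg(4) = 2
  deg(5) = 2
  deg(6) = 2

Step 2: Count vertices with odd degree:
  All vertices have even degree (0 odd-degree vertices)

Step 3: Apply Euler's theorem:
  - Eulerian circuit exists iff graph is connected and all vertices have even degree
  - Eulerian path exists iff graph is connected and has 0 or 2 odd-degree vertices

Graph is connected with 0 odd-degree vertices.
Both Eulerian circuit and Eulerian path exist.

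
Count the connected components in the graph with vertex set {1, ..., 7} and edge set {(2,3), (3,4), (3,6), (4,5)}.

Step 1: Build adjacency list from edges:
  1: (none)
  2: 3
  3: 2, 4, 6
  4: 3, 5
  5: 4
  6: 3
  7: (none)

Step 2: Run BFS/DFS from vertex 1:
  Visited: {1}
  Reached 1 of 7 vertices

Step 3: Only 1 of 7 vertices reached. Graph is disconnected.
Connected components: {1}, {2, 3, 4, 5, 6}, {7}
Number of connected components: 3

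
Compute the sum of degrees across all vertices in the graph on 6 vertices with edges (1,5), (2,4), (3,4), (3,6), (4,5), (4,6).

Step 1: Count edges incident to each vertex:
  deg(1) = 1 (neighbors: 5)
  deg(2) = 1 (neighbors: 4)
  deg(3) = 2 (neighbors: 4, 6)
  deg(4) = 4 (neighbors: 2, 3, 5, 6)
  deg(5) = 2 (neighbors: 1, 4)
  deg(6) = 2 (neighbors: 3, 4)

Step 2: Sum all degrees:
  1 + 1 + 2 + 4 + 2 + 2 = 12

Verification: sum of degrees = 2 * |E| = 2 * 6 = 12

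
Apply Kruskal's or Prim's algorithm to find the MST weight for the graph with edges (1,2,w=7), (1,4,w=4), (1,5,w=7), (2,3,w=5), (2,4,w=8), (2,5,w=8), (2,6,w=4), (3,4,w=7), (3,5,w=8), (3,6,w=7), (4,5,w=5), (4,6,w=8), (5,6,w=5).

Apply Kruskal's algorithm (sort edges by weight, add if no cycle):

Sorted edges by weight:
  (1,4) w=4
  (2,6) w=4
  (2,3) w=5
  (4,5) w=5
  (5,6) w=5
  (1,2) w=7
  (1,5) w=7
  (3,4) w=7
  (3,6) w=7
  (2,4) w=8
  (2,5) w=8
  (3,5) w=8
  (4,6) w=8

Add edge (1,4) w=4 -- no cycle. Running total: 4
Add edge (2,6) w=4 -- no cycle. Running total: 8
Add edge (2,3) w=5 -- no cycle. Running total: 13
Add edge (4,5) w=5 -- no cycle. Running total: 18
Add edge (5,6) w=5 -- no cycle. Running total: 23

MST edges: (1,4,w=4), (2,6,w=4), (2,3,w=5), (4,5,w=5), (5,6,w=5)
Total MST weight: 4 + 4 + 5 + 5 + 5 = 23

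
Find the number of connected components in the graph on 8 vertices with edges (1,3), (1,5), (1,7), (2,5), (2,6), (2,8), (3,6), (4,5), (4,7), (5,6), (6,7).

Step 1: Build adjacency list from edges:
  1: 3, 5, 7
  2: 5, 6, 8
  3: 1, 6
  4: 5, 7
  5: 1, 2, 4, 6
  6: 2, 3, 5, 7
  7: 1, 4, 6
  8: 2

Step 2: Run BFS/DFS from vertex 1:
  Visited: {1, 3, 5, 7, 6, 2, 4, 8}
  Reached 8 of 8 vertices

Step 3: All 8 vertices reached from vertex 1, so the graph is connected.
Number of connected components: 1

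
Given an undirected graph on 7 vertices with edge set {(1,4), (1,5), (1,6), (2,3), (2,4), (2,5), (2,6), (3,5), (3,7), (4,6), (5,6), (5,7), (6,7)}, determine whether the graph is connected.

Step 1: Build adjacency list from edges:
  1: 4, 5, 6
  2: 3, 4, 5, 6
  3: 2, 5, 7
  4: 1, 2, 6
  5: 1, 2, 3, 6, 7
  6: 1, 2, 4, 5, 7
  7: 3, 5, 6

Step 2: Run BFS/DFS from vertex 1:
  Visited: {1, 4, 5, 6, 2, 3, 7}
  Reached 7 of 7 vertices

Step 3: All 7 vertices reached from vertex 1, so the graph is connected.
Answer: Yes, the graph is connected.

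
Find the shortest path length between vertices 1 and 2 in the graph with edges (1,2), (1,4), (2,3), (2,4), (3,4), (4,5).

Step 1: Build adjacency list:
  1: 2, 4
  2: 1, 3, 4
  3: 2, 4
  4: 1, 2, 3, 5
  5: 4

Step 2: BFS from vertex 1 to find shortest path to 2:
  vertex 2 reached at distance 1

Step 3: Shortest path: 1 -> 2
Path length: 1 edge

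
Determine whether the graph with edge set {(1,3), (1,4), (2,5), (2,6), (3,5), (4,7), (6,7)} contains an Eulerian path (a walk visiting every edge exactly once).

Step 1: Find the degree of each vertex:
  deg(1) = 2
  deg(2) = 2
  deg(3) = 2
  deg(4) = 2
  deg(5) = 2
  deg(6) = 2
  deg(7) = 2

Step 2: Count vertices with odd degree:
  All vertices have even degree (0 odd-degree vertices)

Step 3: Apply Euler's theorem:
  - Eulerian circuit exists iff graph is connected and all vertices have even degree
  - Eulerian path exists iff graph is connected and has 0 or 2 odd-degree vertices

Graph is connected with 0 odd-degree vertices.
Both Eulerian circuit and Eulerian path exist.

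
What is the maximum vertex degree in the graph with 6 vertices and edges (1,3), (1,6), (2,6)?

Step 1: Count edges incident to each vertex:
  deg(1) = 2 (neighbors: 3, 6)
  deg(2) = 1 (neighbors: 6)
  deg(3) = 1 (neighbors: 1)
  deg(4) = 0 (neighbors: none)
  deg(5) = 0 (neighbors: none)
  deg(6) = 2 (neighbors: 1, 2)

Step 2: Find maximum:
  max(2, 1, 1, 0, 0, 2) = 2 (vertex 1)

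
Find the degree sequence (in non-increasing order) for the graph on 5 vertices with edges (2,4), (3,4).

Step 1: Count edges incident to each vertex:
  deg(1) = 0 (neighbors: none)
  deg(2) = 1 (neighbors: 4)
  deg(3) = 1 (neighbors: 4)
  deg(4) = 2 (neighbors: 2, 3)
  deg(5) = 0 (neighbors: none)

Step 2: Sort degrees in non-increasing order:
  Degrees: [0, 1, 1, 2, 0] -> sorted: [2, 1, 1, 0, 0]

Degree sequence: [2, 1, 1, 0, 0]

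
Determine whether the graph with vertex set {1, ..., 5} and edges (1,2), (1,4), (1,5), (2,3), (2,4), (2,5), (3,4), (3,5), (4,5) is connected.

Step 1: Build adjacency list from edges:
  1: 2, 4, 5
  2: 1, 3, 4, 5
  3: 2, 4, 5
  4: 1, 2, 3, 5
  5: 1, 2, 3, 4

Step 2: Run BFS/DFS from vertex 1:
  Visited: {1, 2, 4, 5, 3}
  Reached 5 of 5 vertices

Step 3: All 5 vertices reached from vertex 1, so the graph is connected.
Answer: Yes, the graph is connected.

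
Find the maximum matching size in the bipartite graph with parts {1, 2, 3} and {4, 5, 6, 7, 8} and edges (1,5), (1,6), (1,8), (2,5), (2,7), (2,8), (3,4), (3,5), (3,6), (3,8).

Step 1: List the neighbors of each left vertex:
  1: 5, 6, 8
  2: 5, 7, 8
  3: 4, 5, 6, 8

Step 2: Greedily match left vertices, then look for augmenting paths:
  Match 1 -- 5
  Match 2 -- 7
  Match 3 -- 4
  No augmenting path remains.

Step 3: Verify this is maximum:
  Matching size 3 = min(|L|, |R|) = min(3, 5), which is an upper bound, so this matching is maximum.

Maximum matching: {(1,5), (2,7), (3,4)}
Size: 3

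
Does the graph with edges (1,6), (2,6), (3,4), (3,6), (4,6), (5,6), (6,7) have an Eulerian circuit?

Step 1: Find the degree of each vertex:
  deg(1) = 1
  deg(2) = 1
  deg(3) = 2
  deg(4) = 2
  deg(5) = 1
  deg(6) = 6
  deg(7) = 1

Step 2: Count vertices with odd degree:
  Odd-degree vertices: 1, 2, 5, 7 (4 total)

Step 3: Apply Euler's theorem:
  - Eulerian circuit exists iff graph is connected and all vertices have even degree
  - Eulerian path exists iff graph is connected and has 0 or 2 odd-degree vertices

Graph has 4 odd-degree vertices (need 0 or 2).
Neither Eulerian path nor Eulerian circuit exists.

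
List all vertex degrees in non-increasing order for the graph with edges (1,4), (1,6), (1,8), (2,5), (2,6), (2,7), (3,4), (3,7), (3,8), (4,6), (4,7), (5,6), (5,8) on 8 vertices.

Step 1: Count edges incident to each vertex:
  deg(1) = 3 (neighbors: 4, 6, 8)
  deg(2) = 3 (neighbors: 5, 6, 7)
  deg(3) = 3 (neighbors: 4, 7, 8)
  deg(4) = 4 (neighbors: 1, 3, 6, 7)
  deg(5) = 3 (neighbors: 2, 6, 8)
  deg(6) = 4 (neighbors: 1, 2, 4, 5)
  deg(7) = 3 (neighbors: 2, 3, 4)
  deg(8) = 3 (neighbors: 1, 3, 5)

Step 2: Sort degrees in non-increasing order:
  Degrees: [3, 3, 3, 4, 3, 4, 3, 3] -> sorted: [4, 4, 3, 3, 3, 3, 3, 3]

Degree sequence: [4, 4, 3, 3, 3, 3, 3, 3]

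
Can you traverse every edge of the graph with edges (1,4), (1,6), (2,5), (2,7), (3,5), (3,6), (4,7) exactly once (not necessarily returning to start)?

Step 1: Find the degree of each vertex:
  deg(1) = 2
  deg(2) = 2
  deg(3) = 2
  deg(4) = 2
  deg(5) = 2
  deg(6) = 2
  deg(7) = 2

Step 2: Count vertices with odd degree:
  All vertices have even degree (0 odd-degree vertices)

Step 3: Apply Euler's theorem:
  - Eulerian circuit exists iff graph is connected and all vertices have even degree
  - Eulerian path exists iff graph is connected and has 0 or 2 odd-degree vertices

Graph is connected with 0 odd-degree vertices.
Both Eulerian circuit and Eulerian path exist.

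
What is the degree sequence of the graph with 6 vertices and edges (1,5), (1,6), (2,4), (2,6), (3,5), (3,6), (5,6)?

Step 1: Count edges incident to each vertex:
  deg(1) = 2 (neighbors: 5, 6)
  deg(2) = 2 (neighbors: 4, 6)
  deg(3) = 2 (neighbors: 5, 6)
  deg(4) = 1 (neighbors: 2)
  deg(5) = 3 (neighbors: 1, 3, 6)
  deg(6) = 4 (neighbors: 1, 2, 3, 5)

Step 2: Sort degrees in non-increasing order:
  Degrees: [2, 2, 2, 1, 3, 4] -> sorted: [4, 3, 2, 2, 2, 1]

Degree sequence: [4, 3, 2, 2, 2, 1]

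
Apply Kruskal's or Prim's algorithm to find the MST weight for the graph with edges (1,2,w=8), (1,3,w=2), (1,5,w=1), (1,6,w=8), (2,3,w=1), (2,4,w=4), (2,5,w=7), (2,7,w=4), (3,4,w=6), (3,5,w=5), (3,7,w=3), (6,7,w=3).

Apply Kruskal's algorithm (sort edges by weight, add if no cycle):

Sorted edges by weight:
  (1,5) w=1
  (2,3) w=1
  (1,3) w=2
  (3,7) w=3
  (6,7) w=3
  (2,7) w=4
  (2,4) w=4
  (3,5) w=5
  (3,4) w=6
  (2,5) w=7
  (1,2) w=8
  (1,6) w=8

Add edge (1,5) w=1 -- no cycle. Running total: 1
Add edge (2,3) w=1 -- no cycle. Running total: 2
Add edge (1,3) w=2 -- no cycle. Running total: 4
Add edge (3,7) w=3 -- no cycle. Running total: 7
Add edge (6,7) w=3 -- no cycle. Running total: 10
Skip edge (2,7) w=4 -- would create cycle
Add edge (2,4) w=4 -- no cycle. Running total: 14

MST edges: (1,5,w=1), (2,3,w=1), (1,3,w=2), (3,7,w=3), (6,7,w=3), (2,4,w=4)
Total MST weight: 1 + 1 + 2 + 3 + 3 + 4 = 14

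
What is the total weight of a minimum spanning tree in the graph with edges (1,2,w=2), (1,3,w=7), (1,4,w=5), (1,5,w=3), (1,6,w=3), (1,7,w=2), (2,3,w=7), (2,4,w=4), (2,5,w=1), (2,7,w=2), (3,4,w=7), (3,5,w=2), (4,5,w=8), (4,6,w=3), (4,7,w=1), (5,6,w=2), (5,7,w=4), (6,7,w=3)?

Apply Kruskal's algorithm (sort edges by weight, add if no cycle):

Sorted edges by weight:
  (2,5) w=1
  (4,7) w=1
  (1,7) w=2
  (1,2) w=2
  (2,7) w=2
  (3,5) w=2
  (5,6) w=2
  (1,5) w=3
  (1,6) w=3
  (4,6) w=3
  (6,7) w=3
  (2,4) w=4
  (5,7) w=4
  (1,4) w=5
  (1,3) w=7
  (2,3) w=7
  (3,4) w=7
  (4,5) w=8

Add edge (2,5) w=1 -- no cycle. Running total: 1
Add edge (4,7) w=1 -- no cycle. Running total: 2
Add edge (1,7) w=2 -- no cycle. Running total: 4
Add edge (1,2) w=2 -- no cycle. Running total: 6
Skip edge (2,7) w=2 -- would create cycle
Add edge (3,5) w=2 -- no cycle. Running total: 8
Add edge (5,6) w=2 -- no cycle. Running total: 10

MST edges: (2,5,w=1), (4,7,w=1), (1,7,w=2), (1,2,w=2), (3,5,w=2), (5,6,w=2)
Total MST weight: 1 + 1 + 2 + 2 + 2 + 2 = 10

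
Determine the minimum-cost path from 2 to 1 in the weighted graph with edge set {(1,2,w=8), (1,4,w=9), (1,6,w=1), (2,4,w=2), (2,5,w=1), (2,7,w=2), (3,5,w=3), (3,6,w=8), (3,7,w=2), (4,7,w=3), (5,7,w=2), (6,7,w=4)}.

Step 1: Build adjacency list with weights:
  1: 2(w=8), 4(w=9), 6(w=1)
  2: 1(w=8), 4(w=2), 5(w=1), 7(w=2)
  3: 5(w=3), 6(w=8), 7(w=2)
  4: 1(w=9), 2(w=2), 7(w=3)
  5: 2(w=1), 3(w=3), 7(w=2)
  6: 1(w=1), 3(w=8), 7(w=4)
  7: 2(w=2), 3(w=2), 4(w=3), 5(w=2), 6(w=4)

Step 2: Apply Dijkstra's algorithm from vertex 2:
  Visit vertex 2 (distance=0)
    Update dist[1] = 8
    Update dist[4] = 2
    Update dist[5] = 1
    Update dist[7] = 2
  Visit vertex 5 (distance=1)
    Update dist[3] = 4
  Visit vertex 4 (distance=2)
  Visit vertex 7 (distance=2)
    Update dist[6] = 6
  Visit vertex 3 (distance=4)
  Visit vertex 6 (distance=6)
    Update dist[1] = 7
  Visit vertex 1 (distance=7)

Step 3: Shortest path: 2 -> 7 -> 6 -> 1
Total weight: 2 + 4 + 1 = 7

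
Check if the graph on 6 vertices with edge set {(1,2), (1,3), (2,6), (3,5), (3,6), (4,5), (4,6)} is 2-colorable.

Step 1: Attempt 2-coloring using BFS:
  Start at vertex 1, assign color 0
  Color vertex 2 with color 1 (neighbor of 1)
  Color vertex 3 with color 1 (neighbor of 1)
  Color vertex 6 with color 0 (neighbor of 2)
  Color vertex 5 with color 0 (neighbor of 3)
  Color vertex 4 with color 1 (neighbor of 6)

Step 2: 2-coloring succeeded. No conflicts found.
  Set A (color 0): {1, 5, 6}
  Set B (color 1): {2, 3, 4}

The graph is bipartite with partition {1, 5, 6}, {2, 3, 4}.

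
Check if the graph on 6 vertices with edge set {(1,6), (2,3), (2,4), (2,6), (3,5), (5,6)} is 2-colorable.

Step 1: Attempt 2-coloring using BFS:
  Start at vertex 1, assign color 0
  Color vertex 6 with color 1 (neighbor of 1)
  Color vertex 2 with color 0 (neighbor of 6)
  Color vertex 5 with color 0 (neighbor of 6)
  Color vertex 3 with color 1 (neighbor of 2)
  Color vertex 4 with color 1 (neighbor of 2)

Step 2: 2-coloring succeeded. No conflicts found.
  Set A (color 0): {1, 2, 5}
  Set B (color 1): {3, 4, 6}

The graph is bipartite with partition {1, 2, 5}, {3, 4, 6}.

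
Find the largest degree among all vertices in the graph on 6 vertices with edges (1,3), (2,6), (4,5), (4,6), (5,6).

Step 1: Count edges incident to each vertex:
  deg(1) = 1 (neighbors: 3)
  deg(2) = 1 (neighbors: 6)
  deg(3) = 1 (neighbors: 1)
  deg(4) = 2 (neighbors: 5, 6)
  deg(5) = 2 (neighbors: 4, 6)
  deg(6) = 3 (neighbors: 2, 4, 5)

Step 2: Find maximum:
  max(1, 1, 1, 2, 2, 3) = 3 (vertex 6)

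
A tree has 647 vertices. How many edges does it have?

A tree on n vertices always has exactly n - 1 edges.
For n = 647: edges = 647 - 1 = 646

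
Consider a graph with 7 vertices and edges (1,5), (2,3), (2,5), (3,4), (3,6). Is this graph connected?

Step 1: Build adjacency list from edges:
  1: 5
  2: 3, 5
  3: 2, 4, 6
  4: 3
  5: 1, 2
  6: 3
  7: (none)

Step 2: Run BFS/DFS from vertex 1:
  Visited: {1, 5, 2, 3, 4, 6}
  Reached 6 of 7 vertices

Step 3: Only 6 of 7 vertices reached. Graph is disconnected.
Connected components: {1, 2, 3, 4, 5, 6}, {7}
Answer: No, the graph is not connected (2 components).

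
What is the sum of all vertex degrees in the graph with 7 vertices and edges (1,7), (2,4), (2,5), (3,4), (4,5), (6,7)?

Step 1: Count edges incident to each vertex:
  deg(1) = 1 (neighbors: 7)
  deg(2) = 2 (neighbors: 4, 5)
  deg(3) = 1 (neighbors: 4)
  deg(4) = 3 (neighbors: 2, 3, 5)
  deg(5) = 2 (neighbors: 2, 4)
  deg(6) = 1 (neighbors: 7)
  deg(7) = 2 (neighbors: 1, 6)

Step 2: Sum all degrees:
  1 + 2 + 1 + 3 + 2 + 1 + 2 = 12

Verification: sum of degrees = 2 * |E| = 2 * 6 = 12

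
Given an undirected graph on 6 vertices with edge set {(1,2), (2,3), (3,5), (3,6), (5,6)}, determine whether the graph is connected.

Step 1: Build adjacency list from edges:
  1: 2
  2: 1, 3
  3: 2, 5, 6
  4: (none)
  5: 3, 6
  6: 3, 5

Step 2: Run BFS/DFS from vertex 1:
  Visited: {1, 2, 3, 5, 6}
  Reached 5 of 6 vertices

Step 3: Only 5 of 6 vertices reached. Graph is disconnected.
Connected components: {1, 2, 3, 5, 6}, {4}
Answer: No, the graph is not connected (2 components).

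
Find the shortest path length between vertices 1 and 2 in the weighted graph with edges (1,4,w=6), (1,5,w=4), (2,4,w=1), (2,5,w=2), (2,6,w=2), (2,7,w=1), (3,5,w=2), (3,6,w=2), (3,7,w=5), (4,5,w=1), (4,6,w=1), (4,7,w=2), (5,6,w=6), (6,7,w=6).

Step 1: Build adjacency list with weights:
  1: 4(w=6), 5(w=4)
  2: 4(w=1), 5(w=2), 6(w=2), 7(w=1)
  3: 5(w=2), 6(w=2), 7(w=5)
  4: 1(w=6), 2(w=1), 5(w=1), 6(w=1), 7(w=2)
  5: 1(w=4), 2(w=2), 3(w=2), 4(w=1), 6(w=6)
  6: 2(w=2), 3(w=2), 4(w=1), 5(w=6), 7(w=6)
  7: 2(w=1), 3(w=5), 4(w=2), 6(w=6)

Step 2: Apply Dijkstra's algorithm from vertex 1:
  Visit vertex 1 (distance=0)
    Update dist[4] = 6
    Update dist[5] = 4
  Visit vertex 5 (distance=4)
    Update dist[2] = 6
    Update dist[3] = 6
    Update dist[4] = 5
    Update dist[6] = 10
  Visit vertex 4 (distance=5)
    Update dist[6] = 6
    Update dist[7] = 7
  Visit vertex 2 (distance=6)

Step 3: Shortest path: 1 -> 5 -> 2
Total weight: 4 + 2 = 6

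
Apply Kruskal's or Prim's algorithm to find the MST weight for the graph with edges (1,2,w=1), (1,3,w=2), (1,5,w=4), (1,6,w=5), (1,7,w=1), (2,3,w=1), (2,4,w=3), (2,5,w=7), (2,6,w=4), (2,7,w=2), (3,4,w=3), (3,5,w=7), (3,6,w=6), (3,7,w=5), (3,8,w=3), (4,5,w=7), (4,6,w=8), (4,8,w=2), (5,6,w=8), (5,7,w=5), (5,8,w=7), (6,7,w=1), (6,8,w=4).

Apply Kruskal's algorithm (sort edges by weight, add if no cycle):

Sorted edges by weight:
  (1,2) w=1
  (1,7) w=1
  (2,3) w=1
  (6,7) w=1
  (1,3) w=2
  (2,7) w=2
  (4,8) w=2
  (2,4) w=3
  (3,4) w=3
  (3,8) w=3
  (1,5) w=4
  (2,6) w=4
  (6,8) w=4
  (1,6) w=5
  (3,7) w=5
  (5,7) w=5
  (3,6) w=6
  (2,5) w=7
  (3,5) w=7
  (4,5) w=7
  (5,8) w=7
  (4,6) w=8
  (5,6) w=8

Add edge (1,2) w=1 -- no cycle. Running total: 1
Add edge (1,7) w=1 -- no cycle. Running total: 2
Add edge (2,3) w=1 -- no cycle. Running total: 3
Add edge (6,7) w=1 -- no cycle. Running total: 4
Skip edge (1,3) w=2 -- would create cycle
Skip edge (2,7) w=2 -- would create cycle
Add edge (4,8) w=2 -- no cycle. Running total: 6
Add edge (2,4) w=3 -- no cycle. Running total: 9
Skip edge (3,4) w=3 -- would create cycle
Skip edge (3,8) w=3 -- would create cycle
Add edge (1,5) w=4 -- no cycle. Running total: 13

MST edges: (1,2,w=1), (1,7,w=1), (2,3,w=1), (6,7,w=1), (4,8,w=2), (2,4,w=3), (1,5,w=4)
Total MST weight: 1 + 1 + 1 + 1 + 2 + 3 + 4 = 13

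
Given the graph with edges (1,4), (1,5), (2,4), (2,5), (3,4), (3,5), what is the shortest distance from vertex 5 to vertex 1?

Step 1: Build adjacency list:
  1: 4, 5
  2: 4, 5
  3: 4, 5
  4: 1, 2, 3
  5: 1, 2, 3

Step 2: BFS from vertex 5 to find shortest path to 1:
  vertex 1 reached at distance 1

Step 3: Shortest path: 5 -> 1
Path length: 1 edge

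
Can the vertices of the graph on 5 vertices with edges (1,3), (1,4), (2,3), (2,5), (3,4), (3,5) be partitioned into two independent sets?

Step 1: Attempt 2-coloring using BFS:
  Start at vertex 1, assign color 0
  Color vertex 3 with color 1 (neighbor of 1)
  Color vertex 4 with color 1 (neighbor of 1)
  Color vertex 2 with color 0 (neighbor of 3)

Step 2: Conflict found! Vertices 3 and 4 are adjacent but have the same color.
This means the graph contains an odd cycle.

The graph is NOT bipartite.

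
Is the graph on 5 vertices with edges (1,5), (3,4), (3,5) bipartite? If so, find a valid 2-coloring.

Step 1: Attempt 2-coloring using BFS:
  Start at vertex 1, assign color 0
  Color vertex 5 with color 1 (neighbor of 1)
  Color vertex 3 with color 0 (neighbor of 5)
  Color vertex 4 with color 1 (neighbor of 3)
  Start new component at vertex 2, assign color 0

Step 2: 2-coloring succeeded. No conflicts found.
  Set A (color 0): {1, 2, 3}
  Set B (color 1): {4, 5}

The graph is bipartite with partition {1, 2, 3}, {4, 5}.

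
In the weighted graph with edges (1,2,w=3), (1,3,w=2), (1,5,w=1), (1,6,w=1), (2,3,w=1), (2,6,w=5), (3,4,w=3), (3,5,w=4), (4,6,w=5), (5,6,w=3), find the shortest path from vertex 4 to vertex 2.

Step 1: Build adjacency list with weights:
  1: 2(w=3), 3(w=2), 5(w=1), 6(w=1)
  2: 1(w=3), 3(w=1), 6(w=5)
  3: 1(w=2), 2(w=1), 4(w=3), 5(w=4)
  4: 3(w=3), 6(w=5)
  5: 1(w=1), 3(w=4), 6(w=3)
  6: 1(w=1), 2(w=5), 4(w=5), 5(w=3)

Step 2: Apply Dijkstra's algorithm from vertex 4:
  Visit vertex 4 (distance=0)
    Update dist[3] = 3
    Update dist[6] = 5
  Visit vertex 3 (distance=3)
    Update dist[1] = 5
    Update dist[2] = 4
    Update dist[5] = 7
  Visit vertex 2 (distance=4)

Step 3: Shortest path: 4 -> 3 -> 2
Total weight: 3 + 1 = 4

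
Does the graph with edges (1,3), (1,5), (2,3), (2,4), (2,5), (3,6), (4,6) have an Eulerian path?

Step 1: Find the degree of each vertex:
  deg(1) = 2
  deg(2) = 3
  deg(3) = 3
  deg(4) = 2
  deg(5) = 2
  deg(6) = 2

Step 2: Count vertices with odd degree:
  Odd-degree vertices: 2, 3 (2 total)

Step 3: Apply Euler's theorem:
  - Eulerian circuit exists iff graph is connected and all vertices have even degree
  - Eulerian path exists iff graph is connected and has 0 or 2 odd-degree vertices

Graph is connected with exactly 2 odd-degree vertices (2, 3).
Eulerian path exists (starting and ending at the odd-degree vertices), but no Eulerian circuit.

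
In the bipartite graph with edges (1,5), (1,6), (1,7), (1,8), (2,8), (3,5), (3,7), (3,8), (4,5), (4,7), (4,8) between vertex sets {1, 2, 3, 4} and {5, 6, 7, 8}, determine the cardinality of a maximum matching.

Step 1: List the neighbors of each left vertex:
  1: 5, 6, 7, 8
  2: 8
  3: 5, 7, 8
  4: 5, 7, 8

Step 2: Greedily match left vertices, then look for augmenting paths:
  Match 1 -- 6
  Match 2 -- 8
  Match 3 -- 7
  Match 4 -- 5
  No augmenting path remains.

Step 3: Verify this is maximum:
  Matching size 4 = min(|L|, |R|) = min(4, 4), which is an upper bound, so this matching is maximum.

Maximum matching: {(1,6), (2,8), (3,7), (4,5)}
Size: 4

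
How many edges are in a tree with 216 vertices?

A tree on n vertices always has exactly n - 1 edges.
For n = 216: edges = 216 - 1 = 215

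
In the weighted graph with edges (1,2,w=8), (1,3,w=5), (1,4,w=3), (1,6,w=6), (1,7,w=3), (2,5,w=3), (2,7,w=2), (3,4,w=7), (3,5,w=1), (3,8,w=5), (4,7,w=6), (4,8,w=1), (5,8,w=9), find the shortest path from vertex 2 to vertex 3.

Step 1: Build adjacency list with weights:
  1: 2(w=8), 3(w=5), 4(w=3), 6(w=6), 7(w=3)
  2: 1(w=8), 5(w=3), 7(w=2)
  3: 1(w=5), 4(w=7), 5(w=1), 8(w=5)
  4: 1(w=3), 3(w=7), 7(w=6), 8(w=1)
  5: 2(w=3), 3(w=1), 8(w=9)
  6: 1(w=6)
  7: 1(w=3), 2(w=2), 4(w=6)
  8: 3(w=5), 4(w=1), 5(w=9)

Step 2: Apply Dijkstra's algorithm from vertex 2:
  Visit vertex 2 (distance=0)
    Update dist[1] = 8
    Update dist[5] = 3
    Update dist[7] = 2
  Visit vertex 7 (distance=2)
    Update dist[1] = 5
    Update dist[4] = 8
  Visit vertex 5 (distance=3)
    Update dist[3] = 4
    Update dist[8] = 12
  Visit vertex 3 (distance=4)
    Update dist[8] = 9

Step 3: Shortest path: 2 -> 5 -> 3
Total weight: 3 + 1 = 4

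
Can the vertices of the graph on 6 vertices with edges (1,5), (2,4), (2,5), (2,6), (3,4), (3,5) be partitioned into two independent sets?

Step 1: Attempt 2-coloring using BFS:
  Start at vertex 1, assign color 0
  Color vertex 5 with color 1 (neighbor of 1)
  Color vertex 2 with color 0 (neighbor of 5)
  Color vertex 3 with color 0 (neighbor of 5)
  Color vertex 4 with color 1 (neighbor of 2)
  Color vertex 6 with color 1 (neighbor of 2)

Step 2: 2-coloring succeeded. No conflicts found.
  Set A (color 0): {1, 2, 3}
  Set B (color 1): {4, 5, 6}

The graph is bipartite with partition {1, 2, 3}, {4, 5, 6}.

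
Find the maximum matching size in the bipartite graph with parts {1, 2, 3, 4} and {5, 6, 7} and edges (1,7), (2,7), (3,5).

Step 1: List the neighbors of each left vertex:
  1: 7
  2: 7
  3: 5
  4: (none)

Step 2: Greedily match left vertices, then look for augmenting paths:
  Match 1 -- 7
  Match 3 -- 5
  No augmenting path remains.

Step 3: Verify this is maximum:
  Matching has size 2. The vertex set {3, 7} covers every edge and has size 2; any matching has at most one edge per cover vertex, so 2 is maximum (König's theorem).

Maximum matching: {(1,7), (3,5)}
Size: 2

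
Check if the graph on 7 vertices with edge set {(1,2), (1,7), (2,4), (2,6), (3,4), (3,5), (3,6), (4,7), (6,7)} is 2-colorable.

Step 1: Attempt 2-coloring using BFS:
  Start at vertex 1, assign color 0
  Color vertex 2 with color 1 (neighbor of 1)
  Color vertex 7 with color 1 (neighbor of 1)
  Color vertex 4 with color 0 (neighbor of 2)
  Color vertex 6 with color 0 (neighbor of 2)
  Color vertex 3 with color 1 (neighbor of 4)
  Color vertex 5 with color 0 (neighbor of 3)

Step 2: 2-coloring succeeded. No conflicts found.
  Set A (color 0): {1, 4, 5, 6}
  Set B (color 1): {2, 3, 7}

The graph is bipartite with partition {1, 4, 5, 6}, {2, 3, 7}.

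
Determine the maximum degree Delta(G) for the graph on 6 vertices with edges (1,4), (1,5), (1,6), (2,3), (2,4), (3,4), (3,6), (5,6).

Step 1: Count edges incident to each vertex:
  deg(1) = 3 (neighbors: 4, 5, 6)
  deg(2) = 2 (neighbors: 3, 4)
  deg(3) = 3 (neighbors: 2, 4, 6)
  deg(4) = 3 (neighbors: 1, 2, 3)
  deg(5) = 2 (neighbors: 1, 6)
  deg(6) = 3 (neighbors: 1, 3, 5)

Step 2: Find maximum:
  max(3, 2, 3, 3, 2, 3) = 3 (vertex 1)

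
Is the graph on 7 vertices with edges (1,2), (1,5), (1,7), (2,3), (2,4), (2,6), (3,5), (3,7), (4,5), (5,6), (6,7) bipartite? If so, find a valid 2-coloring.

Step 1: Attempt 2-coloring using BFS:
  Start at vertex 1, assign color 0
  Color vertex 2 with color 1 (neighbor of 1)
  Color vertex 5 with color 1 (neighbor of 1)
  Color vertex 7 with color 1 (neighbor of 1)
  Color vertex 3 with color 0 (neighbor of 2)
  Color vertex 4 with color 0 (neighbor of 2)
  Color vertex 6 with color 0 (neighbor of 2)

Step 2: 2-coloring succeeded. No conflicts found.
  Set A (color 0): {1, 3, 4, 6}
  Set B (color 1): {2, 5, 7}

The graph is bipartite with partition {1, 3, 4, 6}, {2, 5, 7}.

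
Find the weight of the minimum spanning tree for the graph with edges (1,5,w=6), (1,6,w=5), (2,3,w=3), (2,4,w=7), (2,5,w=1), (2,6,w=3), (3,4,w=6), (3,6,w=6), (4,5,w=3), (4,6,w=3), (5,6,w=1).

Apply Kruskal's algorithm (sort edges by weight, add if no cycle):

Sorted edges by weight:
  (2,5) w=1
  (5,6) w=1
  (2,6) w=3
  (2,3) w=3
  (4,6) w=3
  (4,5) w=3
  (1,6) w=5
  (1,5) w=6
  (3,4) w=6
  (3,6) w=6
  (2,4) w=7

Add edge (2,5) w=1 -- no cycle. Running total: 1
Add edge (5,6) w=1 -- no cycle. Running total: 2
Skip edge (2,6) w=3 -- would create cycle
Add edge (2,3) w=3 -- no cycle. Running total: 5
Add edge (4,6) w=3 -- no cycle. Running total: 8
Skip edge (4,5) w=3 -- would create cycle
Add edge (1,6) w=5 -- no cycle. Running total: 13

MST edges: (2,5,w=1), (5,6,w=1), (2,3,w=3), (4,6,w=3), (1,6,w=5)
Total MST weight: 1 + 1 + 3 + 3 + 5 = 13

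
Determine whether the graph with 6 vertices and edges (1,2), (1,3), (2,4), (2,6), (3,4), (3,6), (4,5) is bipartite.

Step 1: Attempt 2-coloring using BFS:
  Start at vertex 1, assign color 0
  Color vertex 2 with color 1 (neighbor of 1)
  Color vertex 3 with color 1 (neighbor of 1)
  Color vertex 4 with color 0 (neighbor of 2)
  Color vertex 6 with color 0 (neighbor of 2)
  Color vertex 5 with color 1 (neighbor of 4)

Step 2: 2-coloring succeeded. No conflicts found.
  Set A (color 0): {1, 4, 6}
  Set B (color 1): {2, 3, 5}

The graph is bipartite with partition {1, 4, 6}, {2, 3, 5}.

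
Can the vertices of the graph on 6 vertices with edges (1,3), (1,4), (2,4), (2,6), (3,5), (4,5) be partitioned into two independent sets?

Step 1: Attempt 2-coloring using BFS:
  Start at vertex 1, assign color 0
  Color vertex 3 with color 1 (neighbor of 1)
  Color vertex 4 with color 1 (neighbor of 1)
  Color vertex 5 with color 0 (neighbor of 3)
  Color vertex 2 with color 0 (neighbor of 4)
  Color vertex 6 with color 1 (neighbor of 2)

Step 2: 2-coloring succeeded. No conflicts found.
  Set A (color 0): {1, 2, 5}
  Set B (color 1): {3, 4, 6}

The graph is bipartite with partition {1, 2, 5}, {3, 4, 6}.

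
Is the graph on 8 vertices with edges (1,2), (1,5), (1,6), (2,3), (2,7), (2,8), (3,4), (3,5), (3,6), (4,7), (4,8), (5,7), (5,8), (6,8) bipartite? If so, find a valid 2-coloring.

Step 1: Attempt 2-coloring using BFS:
  Start at vertex 1, assign color 0
  Color vertex 2 with color 1 (neighbor of 1)
  Color vertex 5 with color 1 (neighbor of 1)
  Color vertex 6 with color 1 (neighbor of 1)
  Color vertex 3 with color 0 (neighbor of 2)
  Color vertex 7 with color 0 (neighbor of 2)
  Color vertex 8 with color 0 (neighbor of 2)
  Color vertex 4 with color 1 (neighbor of 3)

Step 2: 2-coloring succeeded. No conflicts found.
  Set A (color 0): {1, 3, 7, 8}
  Set B (color 1): {2, 4, 5, 6}

The graph is bipartite with partition {1, 3, 7, 8}, {2, 4, 5, 6}.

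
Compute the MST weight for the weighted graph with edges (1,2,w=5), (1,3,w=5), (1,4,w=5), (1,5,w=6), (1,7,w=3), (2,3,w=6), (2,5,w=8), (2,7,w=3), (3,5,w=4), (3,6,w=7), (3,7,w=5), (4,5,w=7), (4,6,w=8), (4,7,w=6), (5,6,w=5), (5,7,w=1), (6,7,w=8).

Apply Kruskal's algorithm (sort edges by weight, add if no cycle):

Sorted edges by weight:
  (5,7) w=1
  (1,7) w=3
  (2,7) w=3
  (3,5) w=4
  (1,4) w=5
  (1,2) w=5
  (1,3) w=5
  (3,7) w=5
  (5,6) w=5
  (1,5) w=6
  (2,3) w=6
  (4,7) w=6
  (3,6) w=7
  (4,5) w=7
  (2,5) w=8
  (4,6) w=8
  (6,7) w=8

Add edge (5,7) w=1 -- no cycle. Running total: 1
Add edge (1,7) w=3 -- no cycle. Running total: 4
Add edge (2,7) w=3 -- no cycle. Running total: 7
Add edge (3,5) w=4 -- no cycle. Running total: 11
Add edge (1,4) w=5 -- no cycle. Running total: 16
Skip edge (1,2) w=5 -- would create cycle
Skip edge (1,3) w=5 -- would create cycle
Skip edge (3,7) w=5 -- would create cycle
Add edge (5,6) w=5 -- no cycle. Running total: 21

MST edges: (5,7,w=1), (1,7,w=3), (2,7,w=3), (3,5,w=4), (1,4,w=5), (5,6,w=5)
Total MST weight: 1 + 3 + 3 + 4 + 5 + 5 = 21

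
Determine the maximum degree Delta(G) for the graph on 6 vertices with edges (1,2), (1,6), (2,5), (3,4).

Step 1: Count edges incident to each vertex:
  deg(1) = 2 (neighbors: 2, 6)
  deg(2) = 2 (neighbors: 1, 5)
  deg(3) = 1 (neighbors: 4)
  deg(4) = 1 (neighbors: 3)
  deg(5) = 1 (neighbors: 2)
  deg(6) = 1 (neighbors: 1)

Step 2: Find maximum:
  max(2, 2, 1, 1, 1, 1) = 2 (vertex 1)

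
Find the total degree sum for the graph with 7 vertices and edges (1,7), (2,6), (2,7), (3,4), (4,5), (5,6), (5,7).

Step 1: Count edges incident to each vertex:
  deg(1) = 1 (neighbors: 7)
  deg(2) = 2 (neighbors: 6, 7)
  deg(3) = 1 (neighbors: 4)
  deg(4) = 2 (neighbors: 3, 5)
  deg(5) = 3 (neighbors: 4, 6, 7)
  deg(6) = 2 (neighbors: 2, 5)
  deg(7) = 3 (neighbors: 1, 2, 5)

Step 2: Sum all degrees:
  1 + 2 + 1 + 2 + 3 + 2 + 3 = 14

Verification: sum of degrees = 2 * |E| = 2 * 7 = 14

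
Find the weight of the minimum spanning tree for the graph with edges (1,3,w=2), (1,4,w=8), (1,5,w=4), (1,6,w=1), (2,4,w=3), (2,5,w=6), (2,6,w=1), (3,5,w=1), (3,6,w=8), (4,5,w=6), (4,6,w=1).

Apply Kruskal's algorithm (sort edges by weight, add if no cycle):

Sorted edges by weight:
  (1,6) w=1
  (2,6) w=1
  (3,5) w=1
  (4,6) w=1
  (1,3) w=2
  (2,4) w=3
  (1,5) w=4
  (2,5) w=6
  (4,5) w=6
  (1,4) w=8
  (3,6) w=8

Add edge (1,6) w=1 -- no cycle. Running total: 1
Add edge (2,6) w=1 -- no cycle. Running total: 2
Add edge (3,5) w=1 -- no cycle. Running total: 3
Add edge (4,6) w=1 -- no cycle. Running total: 4
Add edge (1,3) w=2 -- no cycle. Running total: 6

MST edges: (1,6,w=1), (2,6,w=1), (3,5,w=1), (4,6,w=1), (1,3,w=2)
Total MST weight: 1 + 1 + 1 + 1 + 2 = 6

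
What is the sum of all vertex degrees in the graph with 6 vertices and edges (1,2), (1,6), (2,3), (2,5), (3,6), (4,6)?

Step 1: Count edges incident to each vertex:
  deg(1) = 2 (neighbors: 2, 6)
  deg(2) = 3 (neighbors: 1, 3, 5)
  deg(3) = 2 (neighbors: 2, 6)
  deg(4) = 1 (neighbors: 6)
  deg(5) = 1 (neighbors: 2)
  deg(6) = 3 (neighbors: 1, 3, 4)

Step 2: Sum all degrees:
  2 + 3 + 2 + 1 + 1 + 3 = 12

Verification: sum of degrees = 2 * |E| = 2 * 6 = 12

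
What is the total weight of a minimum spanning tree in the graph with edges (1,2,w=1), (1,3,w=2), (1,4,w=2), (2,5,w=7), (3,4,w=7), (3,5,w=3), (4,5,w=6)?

Apply Kruskal's algorithm (sort edges by weight, add if no cycle):

Sorted edges by weight:
  (1,2) w=1
  (1,3) w=2
  (1,4) w=2
  (3,5) w=3
  (4,5) w=6
  (2,5) w=7
  (3,4) w=7

Add edge (1,2) w=1 -- no cycle. Running total: 1
Add edge (1,3) w=2 -- no cycle. Running total: 3
Add edge (1,4) w=2 -- no cycle. Running total: 5
Add edge (3,5) w=3 -- no cycle. Running total: 8

MST edges: (1,2,w=1), (1,3,w=2), (1,4,w=2), (3,5,w=3)
Total MST weight: 1 + 2 + 2 + 3 = 8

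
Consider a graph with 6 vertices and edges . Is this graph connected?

Step 1: Build adjacency list from edges:
  1: (none)
  2: (none)
  3: (none)
  4: (none)
  5: (none)
  6: (none)

Step 2: Run BFS/DFS from vertex 1:
  Visited: {1}
  Reached 1 of 6 vertices

Step 3: Only 1 of 6 vertices reached. Graph is disconnected.
Connected components: {1}, {2}, {3}, {4}, {5}, {6}
Answer: No, the graph is not connected (6 components).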